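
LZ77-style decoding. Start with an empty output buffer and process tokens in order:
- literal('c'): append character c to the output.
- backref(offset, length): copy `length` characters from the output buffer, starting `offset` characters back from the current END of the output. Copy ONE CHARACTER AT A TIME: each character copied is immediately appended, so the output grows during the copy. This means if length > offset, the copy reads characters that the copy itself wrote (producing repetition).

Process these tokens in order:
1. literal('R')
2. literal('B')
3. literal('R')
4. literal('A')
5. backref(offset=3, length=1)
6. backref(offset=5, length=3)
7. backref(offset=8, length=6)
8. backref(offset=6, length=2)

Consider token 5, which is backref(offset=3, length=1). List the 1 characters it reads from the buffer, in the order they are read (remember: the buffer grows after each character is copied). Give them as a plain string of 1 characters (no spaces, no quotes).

Token 1: literal('R'). Output: "R"
Token 2: literal('B'). Output: "RB"
Token 3: literal('R'). Output: "RBR"
Token 4: literal('A'). Output: "RBRA"
Token 5: backref(off=3, len=1). Buffer before: "RBRA" (len 4)
  byte 1: read out[1]='B', append. Buffer now: "RBRAB"

Answer: B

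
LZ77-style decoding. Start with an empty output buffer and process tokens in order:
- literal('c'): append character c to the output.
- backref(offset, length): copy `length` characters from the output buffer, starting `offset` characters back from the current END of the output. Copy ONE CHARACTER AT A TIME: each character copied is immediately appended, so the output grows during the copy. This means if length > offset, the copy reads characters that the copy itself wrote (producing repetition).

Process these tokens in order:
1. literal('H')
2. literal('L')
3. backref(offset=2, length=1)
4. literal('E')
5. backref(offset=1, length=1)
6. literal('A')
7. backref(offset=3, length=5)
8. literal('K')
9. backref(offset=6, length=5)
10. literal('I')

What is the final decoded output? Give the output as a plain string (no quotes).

Answer: HLHEEAEEAEEKEEAEEI

Derivation:
Token 1: literal('H'). Output: "H"
Token 2: literal('L'). Output: "HL"
Token 3: backref(off=2, len=1). Copied 'H' from pos 0. Output: "HLH"
Token 4: literal('E'). Output: "HLHE"
Token 5: backref(off=1, len=1). Copied 'E' from pos 3. Output: "HLHEE"
Token 6: literal('A'). Output: "HLHEEA"
Token 7: backref(off=3, len=5) (overlapping!). Copied 'EEAEE' from pos 3. Output: "HLHEEAEEAEE"
Token 8: literal('K'). Output: "HLHEEAEEAEEK"
Token 9: backref(off=6, len=5). Copied 'EEAEE' from pos 6. Output: "HLHEEAEEAEEKEEAEE"
Token 10: literal('I'). Output: "HLHEEAEEAEEKEEAEEI"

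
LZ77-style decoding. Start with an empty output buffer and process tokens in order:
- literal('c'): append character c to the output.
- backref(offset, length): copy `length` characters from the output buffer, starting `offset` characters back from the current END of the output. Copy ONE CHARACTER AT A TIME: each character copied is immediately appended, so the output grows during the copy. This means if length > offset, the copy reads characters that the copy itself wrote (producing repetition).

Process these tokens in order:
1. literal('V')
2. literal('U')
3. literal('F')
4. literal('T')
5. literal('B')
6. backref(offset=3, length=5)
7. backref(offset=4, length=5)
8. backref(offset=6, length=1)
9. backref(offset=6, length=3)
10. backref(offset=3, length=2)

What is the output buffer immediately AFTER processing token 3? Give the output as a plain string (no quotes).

Answer: VUF

Derivation:
Token 1: literal('V'). Output: "V"
Token 2: literal('U'). Output: "VU"
Token 3: literal('F'). Output: "VUF"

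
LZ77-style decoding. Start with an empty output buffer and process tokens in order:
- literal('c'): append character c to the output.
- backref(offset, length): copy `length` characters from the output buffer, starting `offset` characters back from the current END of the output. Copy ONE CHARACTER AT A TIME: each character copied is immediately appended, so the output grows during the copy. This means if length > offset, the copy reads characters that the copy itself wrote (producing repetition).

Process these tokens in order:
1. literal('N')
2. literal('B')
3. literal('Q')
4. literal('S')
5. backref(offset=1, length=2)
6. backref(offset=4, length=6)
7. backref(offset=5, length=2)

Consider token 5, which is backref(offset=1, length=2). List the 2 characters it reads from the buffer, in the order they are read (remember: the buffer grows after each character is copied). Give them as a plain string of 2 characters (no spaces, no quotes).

Answer: SS

Derivation:
Token 1: literal('N'). Output: "N"
Token 2: literal('B'). Output: "NB"
Token 3: literal('Q'). Output: "NBQ"
Token 4: literal('S'). Output: "NBQS"
Token 5: backref(off=1, len=2). Buffer before: "NBQS" (len 4)
  byte 1: read out[3]='S', append. Buffer now: "NBQSS"
  byte 2: read out[4]='S', append. Buffer now: "NBQSSS"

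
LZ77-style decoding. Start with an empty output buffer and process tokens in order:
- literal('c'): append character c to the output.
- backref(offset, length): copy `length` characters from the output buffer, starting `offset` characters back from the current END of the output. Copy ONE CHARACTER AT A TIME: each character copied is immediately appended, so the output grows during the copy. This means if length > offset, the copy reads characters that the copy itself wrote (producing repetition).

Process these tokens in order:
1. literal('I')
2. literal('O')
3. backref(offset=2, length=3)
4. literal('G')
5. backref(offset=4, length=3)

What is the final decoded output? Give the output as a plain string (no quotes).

Answer: IOIOIGIOI

Derivation:
Token 1: literal('I'). Output: "I"
Token 2: literal('O'). Output: "IO"
Token 3: backref(off=2, len=3) (overlapping!). Copied 'IOI' from pos 0. Output: "IOIOI"
Token 4: literal('G'). Output: "IOIOIG"
Token 5: backref(off=4, len=3). Copied 'IOI' from pos 2. Output: "IOIOIGIOI"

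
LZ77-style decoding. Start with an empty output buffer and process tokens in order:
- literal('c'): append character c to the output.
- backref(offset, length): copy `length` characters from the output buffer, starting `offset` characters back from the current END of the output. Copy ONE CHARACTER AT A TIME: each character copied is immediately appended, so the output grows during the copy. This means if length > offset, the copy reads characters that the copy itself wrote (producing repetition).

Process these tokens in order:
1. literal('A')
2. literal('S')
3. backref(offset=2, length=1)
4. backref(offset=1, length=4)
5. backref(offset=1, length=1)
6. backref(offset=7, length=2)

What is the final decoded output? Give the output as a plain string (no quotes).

Token 1: literal('A'). Output: "A"
Token 2: literal('S'). Output: "AS"
Token 3: backref(off=2, len=1). Copied 'A' from pos 0. Output: "ASA"
Token 4: backref(off=1, len=4) (overlapping!). Copied 'AAAA' from pos 2. Output: "ASAAAAA"
Token 5: backref(off=1, len=1). Copied 'A' from pos 6. Output: "ASAAAAAA"
Token 6: backref(off=7, len=2). Copied 'SA' from pos 1. Output: "ASAAAAAASA"

Answer: ASAAAAAASA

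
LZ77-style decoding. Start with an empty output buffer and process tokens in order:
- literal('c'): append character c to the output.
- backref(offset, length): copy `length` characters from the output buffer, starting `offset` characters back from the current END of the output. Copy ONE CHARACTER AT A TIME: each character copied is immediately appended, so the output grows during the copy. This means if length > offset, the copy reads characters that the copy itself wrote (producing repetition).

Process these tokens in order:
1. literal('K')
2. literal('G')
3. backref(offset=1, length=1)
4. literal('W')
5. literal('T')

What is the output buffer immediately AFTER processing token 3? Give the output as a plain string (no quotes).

Token 1: literal('K'). Output: "K"
Token 2: literal('G'). Output: "KG"
Token 3: backref(off=1, len=1). Copied 'G' from pos 1. Output: "KGG"

Answer: KGG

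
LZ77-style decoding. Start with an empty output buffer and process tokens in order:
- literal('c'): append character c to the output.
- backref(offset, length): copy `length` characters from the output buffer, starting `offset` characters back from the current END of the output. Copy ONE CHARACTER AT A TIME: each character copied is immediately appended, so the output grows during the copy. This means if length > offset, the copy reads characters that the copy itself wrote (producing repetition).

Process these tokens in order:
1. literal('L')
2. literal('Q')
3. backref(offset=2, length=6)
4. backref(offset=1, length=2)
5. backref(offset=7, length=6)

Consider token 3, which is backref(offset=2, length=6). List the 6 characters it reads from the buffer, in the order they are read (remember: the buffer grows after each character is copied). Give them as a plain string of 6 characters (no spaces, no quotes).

Answer: LQLQLQ

Derivation:
Token 1: literal('L'). Output: "L"
Token 2: literal('Q'). Output: "LQ"
Token 3: backref(off=2, len=6). Buffer before: "LQ" (len 2)
  byte 1: read out[0]='L', append. Buffer now: "LQL"
  byte 2: read out[1]='Q', append. Buffer now: "LQLQ"
  byte 3: read out[2]='L', append. Buffer now: "LQLQL"
  byte 4: read out[3]='Q', append. Buffer now: "LQLQLQ"
  byte 5: read out[4]='L', append. Buffer now: "LQLQLQL"
  byte 6: read out[5]='Q', append. Buffer now: "LQLQLQLQ"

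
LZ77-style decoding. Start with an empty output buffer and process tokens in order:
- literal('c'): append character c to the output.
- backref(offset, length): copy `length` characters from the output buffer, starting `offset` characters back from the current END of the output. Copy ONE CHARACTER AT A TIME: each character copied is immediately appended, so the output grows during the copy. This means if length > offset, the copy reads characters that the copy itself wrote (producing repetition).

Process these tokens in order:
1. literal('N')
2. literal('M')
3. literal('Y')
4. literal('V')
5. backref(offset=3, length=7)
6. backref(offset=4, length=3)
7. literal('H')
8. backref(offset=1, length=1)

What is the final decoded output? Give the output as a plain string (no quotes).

Token 1: literal('N'). Output: "N"
Token 2: literal('M'). Output: "NM"
Token 3: literal('Y'). Output: "NMY"
Token 4: literal('V'). Output: "NMYV"
Token 5: backref(off=3, len=7) (overlapping!). Copied 'MYVMYVM' from pos 1. Output: "NMYVMYVMYVM"
Token 6: backref(off=4, len=3). Copied 'MYV' from pos 7. Output: "NMYVMYVMYVMMYV"
Token 7: literal('H'). Output: "NMYVMYVMYVMMYVH"
Token 8: backref(off=1, len=1). Copied 'H' from pos 14. Output: "NMYVMYVMYVMMYVHH"

Answer: NMYVMYVMYVMMYVHH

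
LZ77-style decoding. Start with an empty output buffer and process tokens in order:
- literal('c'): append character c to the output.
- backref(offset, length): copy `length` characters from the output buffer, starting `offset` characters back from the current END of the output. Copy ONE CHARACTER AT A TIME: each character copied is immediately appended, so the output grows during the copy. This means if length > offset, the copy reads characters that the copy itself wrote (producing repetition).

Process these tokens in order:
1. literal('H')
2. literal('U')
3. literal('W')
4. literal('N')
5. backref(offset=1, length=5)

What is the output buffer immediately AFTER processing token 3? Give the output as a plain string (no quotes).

Answer: HUW

Derivation:
Token 1: literal('H'). Output: "H"
Token 2: literal('U'). Output: "HU"
Token 3: literal('W'). Output: "HUW"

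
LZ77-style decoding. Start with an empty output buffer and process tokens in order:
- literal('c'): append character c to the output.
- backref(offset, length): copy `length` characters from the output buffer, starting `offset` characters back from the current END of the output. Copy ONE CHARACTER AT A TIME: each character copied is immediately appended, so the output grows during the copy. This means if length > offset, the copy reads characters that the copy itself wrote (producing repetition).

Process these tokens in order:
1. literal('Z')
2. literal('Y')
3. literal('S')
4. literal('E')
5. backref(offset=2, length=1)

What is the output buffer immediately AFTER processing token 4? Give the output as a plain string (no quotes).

Token 1: literal('Z'). Output: "Z"
Token 2: literal('Y'). Output: "ZY"
Token 3: literal('S'). Output: "ZYS"
Token 4: literal('E'). Output: "ZYSE"

Answer: ZYSE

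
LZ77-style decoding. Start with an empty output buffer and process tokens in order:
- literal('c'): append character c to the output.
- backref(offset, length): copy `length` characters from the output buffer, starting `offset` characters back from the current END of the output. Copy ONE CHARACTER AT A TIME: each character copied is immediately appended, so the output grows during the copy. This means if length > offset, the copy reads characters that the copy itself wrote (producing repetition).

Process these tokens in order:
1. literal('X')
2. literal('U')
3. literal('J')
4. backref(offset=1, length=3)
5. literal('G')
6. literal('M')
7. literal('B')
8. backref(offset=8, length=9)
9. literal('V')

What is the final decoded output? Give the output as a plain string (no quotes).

Token 1: literal('X'). Output: "X"
Token 2: literal('U'). Output: "XU"
Token 3: literal('J'). Output: "XUJ"
Token 4: backref(off=1, len=3) (overlapping!). Copied 'JJJ' from pos 2. Output: "XUJJJJ"
Token 5: literal('G'). Output: "XUJJJJG"
Token 6: literal('M'). Output: "XUJJJJGM"
Token 7: literal('B'). Output: "XUJJJJGMB"
Token 8: backref(off=8, len=9) (overlapping!). Copied 'UJJJJGMBU' from pos 1. Output: "XUJJJJGMBUJJJJGMBU"
Token 9: literal('V'). Output: "XUJJJJGMBUJJJJGMBUV"

Answer: XUJJJJGMBUJJJJGMBUV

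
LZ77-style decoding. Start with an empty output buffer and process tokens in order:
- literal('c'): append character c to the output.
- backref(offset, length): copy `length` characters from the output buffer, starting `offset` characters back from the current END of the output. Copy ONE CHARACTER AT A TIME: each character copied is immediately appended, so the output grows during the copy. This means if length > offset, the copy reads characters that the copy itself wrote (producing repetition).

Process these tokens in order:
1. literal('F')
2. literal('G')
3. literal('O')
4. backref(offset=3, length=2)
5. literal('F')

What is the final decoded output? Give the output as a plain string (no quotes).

Answer: FGOFGF

Derivation:
Token 1: literal('F'). Output: "F"
Token 2: literal('G'). Output: "FG"
Token 3: literal('O'). Output: "FGO"
Token 4: backref(off=3, len=2). Copied 'FG' from pos 0. Output: "FGOFG"
Token 5: literal('F'). Output: "FGOFGF"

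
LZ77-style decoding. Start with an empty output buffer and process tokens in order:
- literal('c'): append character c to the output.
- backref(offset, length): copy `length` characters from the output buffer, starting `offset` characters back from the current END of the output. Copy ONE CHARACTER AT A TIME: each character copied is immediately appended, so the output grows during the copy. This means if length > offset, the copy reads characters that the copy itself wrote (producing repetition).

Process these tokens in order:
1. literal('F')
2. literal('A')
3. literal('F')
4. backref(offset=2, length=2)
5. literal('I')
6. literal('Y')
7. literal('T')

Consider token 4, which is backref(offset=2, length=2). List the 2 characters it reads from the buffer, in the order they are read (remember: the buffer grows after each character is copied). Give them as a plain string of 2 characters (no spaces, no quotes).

Token 1: literal('F'). Output: "F"
Token 2: literal('A'). Output: "FA"
Token 3: literal('F'). Output: "FAF"
Token 4: backref(off=2, len=2). Buffer before: "FAF" (len 3)
  byte 1: read out[1]='A', append. Buffer now: "FAFA"
  byte 2: read out[2]='F', append. Buffer now: "FAFAF"

Answer: AF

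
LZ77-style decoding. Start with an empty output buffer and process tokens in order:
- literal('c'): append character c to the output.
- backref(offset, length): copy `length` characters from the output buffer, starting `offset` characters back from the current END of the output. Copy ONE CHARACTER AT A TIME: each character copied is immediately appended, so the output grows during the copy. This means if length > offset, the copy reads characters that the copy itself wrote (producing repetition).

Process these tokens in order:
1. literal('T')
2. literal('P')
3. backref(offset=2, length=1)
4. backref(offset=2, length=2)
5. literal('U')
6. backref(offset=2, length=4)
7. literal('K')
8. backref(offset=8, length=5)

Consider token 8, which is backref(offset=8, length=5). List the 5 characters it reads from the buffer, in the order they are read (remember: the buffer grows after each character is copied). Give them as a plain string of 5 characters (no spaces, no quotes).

Answer: PTUTU

Derivation:
Token 1: literal('T'). Output: "T"
Token 2: literal('P'). Output: "TP"
Token 3: backref(off=2, len=1). Copied 'T' from pos 0. Output: "TPT"
Token 4: backref(off=2, len=2). Copied 'PT' from pos 1. Output: "TPTPT"
Token 5: literal('U'). Output: "TPTPTU"
Token 6: backref(off=2, len=4) (overlapping!). Copied 'TUTU' from pos 4. Output: "TPTPTUTUTU"
Token 7: literal('K'). Output: "TPTPTUTUTUK"
Token 8: backref(off=8, len=5). Buffer before: "TPTPTUTUTUK" (len 11)
  byte 1: read out[3]='P', append. Buffer now: "TPTPTUTUTUKP"
  byte 2: read out[4]='T', append. Buffer now: "TPTPTUTUTUKPT"
  byte 3: read out[5]='U', append. Buffer now: "TPTPTUTUTUKPTU"
  byte 4: read out[6]='T', append. Buffer now: "TPTPTUTUTUKPTUT"
  byte 5: read out[7]='U', append. Buffer now: "TPTPTUTUTUKPTUTU"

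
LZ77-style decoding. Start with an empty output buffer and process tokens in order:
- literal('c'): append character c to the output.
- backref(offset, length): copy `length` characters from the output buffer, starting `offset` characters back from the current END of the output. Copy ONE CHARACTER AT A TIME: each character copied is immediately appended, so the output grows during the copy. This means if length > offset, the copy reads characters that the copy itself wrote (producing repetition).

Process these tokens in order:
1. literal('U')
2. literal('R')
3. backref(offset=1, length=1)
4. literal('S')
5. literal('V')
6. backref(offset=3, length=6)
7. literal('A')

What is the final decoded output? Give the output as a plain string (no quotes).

Token 1: literal('U'). Output: "U"
Token 2: literal('R'). Output: "UR"
Token 3: backref(off=1, len=1). Copied 'R' from pos 1. Output: "URR"
Token 4: literal('S'). Output: "URRS"
Token 5: literal('V'). Output: "URRSV"
Token 6: backref(off=3, len=6) (overlapping!). Copied 'RSVRSV' from pos 2. Output: "URRSVRSVRSV"
Token 7: literal('A'). Output: "URRSVRSVRSVA"

Answer: URRSVRSVRSVA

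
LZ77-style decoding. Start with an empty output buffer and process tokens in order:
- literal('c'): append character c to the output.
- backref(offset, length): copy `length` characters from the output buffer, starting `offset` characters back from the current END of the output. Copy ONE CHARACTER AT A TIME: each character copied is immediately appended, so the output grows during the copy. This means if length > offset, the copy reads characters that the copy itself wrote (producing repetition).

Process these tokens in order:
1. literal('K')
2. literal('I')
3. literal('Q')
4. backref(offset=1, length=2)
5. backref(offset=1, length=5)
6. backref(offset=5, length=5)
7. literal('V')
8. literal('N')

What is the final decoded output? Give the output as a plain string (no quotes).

Answer: KIQQQQQQQQQQQQQVN

Derivation:
Token 1: literal('K'). Output: "K"
Token 2: literal('I'). Output: "KI"
Token 3: literal('Q'). Output: "KIQ"
Token 4: backref(off=1, len=2) (overlapping!). Copied 'QQ' from pos 2. Output: "KIQQQ"
Token 5: backref(off=1, len=5) (overlapping!). Copied 'QQQQQ' from pos 4. Output: "KIQQQQQQQQ"
Token 6: backref(off=5, len=5). Copied 'QQQQQ' from pos 5. Output: "KIQQQQQQQQQQQQQ"
Token 7: literal('V'). Output: "KIQQQQQQQQQQQQQV"
Token 8: literal('N'). Output: "KIQQQQQQQQQQQQQVN"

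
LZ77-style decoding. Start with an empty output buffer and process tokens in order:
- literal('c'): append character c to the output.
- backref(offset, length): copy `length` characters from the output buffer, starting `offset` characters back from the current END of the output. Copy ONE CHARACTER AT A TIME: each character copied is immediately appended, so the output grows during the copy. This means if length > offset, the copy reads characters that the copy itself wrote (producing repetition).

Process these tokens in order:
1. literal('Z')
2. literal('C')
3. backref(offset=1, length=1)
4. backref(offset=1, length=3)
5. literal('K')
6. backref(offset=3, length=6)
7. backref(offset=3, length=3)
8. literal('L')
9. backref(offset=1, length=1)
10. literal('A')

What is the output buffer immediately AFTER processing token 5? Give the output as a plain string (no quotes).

Answer: ZCCCCCK

Derivation:
Token 1: literal('Z'). Output: "Z"
Token 2: literal('C'). Output: "ZC"
Token 3: backref(off=1, len=1). Copied 'C' from pos 1. Output: "ZCC"
Token 4: backref(off=1, len=3) (overlapping!). Copied 'CCC' from pos 2. Output: "ZCCCCC"
Token 5: literal('K'). Output: "ZCCCCCK"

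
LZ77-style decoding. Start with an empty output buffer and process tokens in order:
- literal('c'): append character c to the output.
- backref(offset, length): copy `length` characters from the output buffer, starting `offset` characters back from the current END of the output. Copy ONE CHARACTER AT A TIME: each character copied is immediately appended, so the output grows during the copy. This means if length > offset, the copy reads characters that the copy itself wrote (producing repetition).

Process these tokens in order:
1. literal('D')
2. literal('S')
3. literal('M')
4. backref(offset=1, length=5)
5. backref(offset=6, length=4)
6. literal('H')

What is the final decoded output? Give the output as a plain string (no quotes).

Token 1: literal('D'). Output: "D"
Token 2: literal('S'). Output: "DS"
Token 3: literal('M'). Output: "DSM"
Token 4: backref(off=1, len=5) (overlapping!). Copied 'MMMMM' from pos 2. Output: "DSMMMMMM"
Token 5: backref(off=6, len=4). Copied 'MMMM' from pos 2. Output: "DSMMMMMMMMMM"
Token 6: literal('H'). Output: "DSMMMMMMMMMMH"

Answer: DSMMMMMMMMMMH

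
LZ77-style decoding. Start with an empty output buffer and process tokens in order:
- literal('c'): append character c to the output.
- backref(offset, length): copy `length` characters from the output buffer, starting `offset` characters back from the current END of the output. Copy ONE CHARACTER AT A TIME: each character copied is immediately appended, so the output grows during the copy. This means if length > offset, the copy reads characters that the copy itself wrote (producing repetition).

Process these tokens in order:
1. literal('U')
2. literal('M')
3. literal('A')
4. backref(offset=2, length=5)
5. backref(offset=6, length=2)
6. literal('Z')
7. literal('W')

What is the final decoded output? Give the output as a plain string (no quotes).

Answer: UMAMAMAMAMZW

Derivation:
Token 1: literal('U'). Output: "U"
Token 2: literal('M'). Output: "UM"
Token 3: literal('A'). Output: "UMA"
Token 4: backref(off=2, len=5) (overlapping!). Copied 'MAMAM' from pos 1. Output: "UMAMAMAM"
Token 5: backref(off=6, len=2). Copied 'AM' from pos 2. Output: "UMAMAMAMAM"
Token 6: literal('Z'). Output: "UMAMAMAMAMZ"
Token 7: literal('W'). Output: "UMAMAMAMAMZW"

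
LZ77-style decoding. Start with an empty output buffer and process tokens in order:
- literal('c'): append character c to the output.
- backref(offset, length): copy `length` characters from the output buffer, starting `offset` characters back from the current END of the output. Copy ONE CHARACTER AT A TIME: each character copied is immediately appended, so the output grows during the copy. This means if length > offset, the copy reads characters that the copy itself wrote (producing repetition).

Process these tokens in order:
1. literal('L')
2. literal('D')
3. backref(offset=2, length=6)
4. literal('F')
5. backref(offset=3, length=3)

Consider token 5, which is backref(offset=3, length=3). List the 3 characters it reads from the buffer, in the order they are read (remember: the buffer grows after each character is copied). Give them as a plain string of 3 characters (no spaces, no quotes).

Answer: LDF

Derivation:
Token 1: literal('L'). Output: "L"
Token 2: literal('D'). Output: "LD"
Token 3: backref(off=2, len=6) (overlapping!). Copied 'LDLDLD' from pos 0. Output: "LDLDLDLD"
Token 4: literal('F'). Output: "LDLDLDLDF"
Token 5: backref(off=3, len=3). Buffer before: "LDLDLDLDF" (len 9)
  byte 1: read out[6]='L', append. Buffer now: "LDLDLDLDFL"
  byte 2: read out[7]='D', append. Buffer now: "LDLDLDLDFLD"
  byte 3: read out[8]='F', append. Buffer now: "LDLDLDLDFLDF"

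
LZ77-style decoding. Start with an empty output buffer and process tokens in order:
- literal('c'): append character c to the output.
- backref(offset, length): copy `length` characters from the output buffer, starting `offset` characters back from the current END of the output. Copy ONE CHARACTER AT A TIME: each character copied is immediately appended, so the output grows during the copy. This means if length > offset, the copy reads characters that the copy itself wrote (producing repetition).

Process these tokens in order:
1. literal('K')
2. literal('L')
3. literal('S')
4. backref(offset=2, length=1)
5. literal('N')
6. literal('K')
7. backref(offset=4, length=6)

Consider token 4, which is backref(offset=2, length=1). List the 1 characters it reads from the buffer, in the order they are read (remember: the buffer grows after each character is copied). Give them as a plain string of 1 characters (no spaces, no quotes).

Token 1: literal('K'). Output: "K"
Token 2: literal('L'). Output: "KL"
Token 3: literal('S'). Output: "KLS"
Token 4: backref(off=2, len=1). Buffer before: "KLS" (len 3)
  byte 1: read out[1]='L', append. Buffer now: "KLSL"

Answer: L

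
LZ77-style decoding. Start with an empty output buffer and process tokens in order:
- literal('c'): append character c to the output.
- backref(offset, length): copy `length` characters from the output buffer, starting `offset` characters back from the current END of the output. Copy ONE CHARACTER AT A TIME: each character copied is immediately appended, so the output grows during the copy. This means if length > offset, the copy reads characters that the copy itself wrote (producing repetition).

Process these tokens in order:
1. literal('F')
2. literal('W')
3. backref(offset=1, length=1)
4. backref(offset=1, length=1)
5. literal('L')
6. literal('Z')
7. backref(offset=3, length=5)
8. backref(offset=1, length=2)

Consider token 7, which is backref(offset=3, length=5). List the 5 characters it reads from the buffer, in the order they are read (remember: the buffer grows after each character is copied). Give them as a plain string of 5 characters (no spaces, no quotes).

Token 1: literal('F'). Output: "F"
Token 2: literal('W'). Output: "FW"
Token 3: backref(off=1, len=1). Copied 'W' from pos 1. Output: "FWW"
Token 4: backref(off=1, len=1). Copied 'W' from pos 2. Output: "FWWW"
Token 5: literal('L'). Output: "FWWWL"
Token 6: literal('Z'). Output: "FWWWLZ"
Token 7: backref(off=3, len=5). Buffer before: "FWWWLZ" (len 6)
  byte 1: read out[3]='W', append. Buffer now: "FWWWLZW"
  byte 2: read out[4]='L', append. Buffer now: "FWWWLZWL"
  byte 3: read out[5]='Z', append. Buffer now: "FWWWLZWLZ"
  byte 4: read out[6]='W', append. Buffer now: "FWWWLZWLZW"
  byte 5: read out[7]='L', append. Buffer now: "FWWWLZWLZWL"

Answer: WLZWL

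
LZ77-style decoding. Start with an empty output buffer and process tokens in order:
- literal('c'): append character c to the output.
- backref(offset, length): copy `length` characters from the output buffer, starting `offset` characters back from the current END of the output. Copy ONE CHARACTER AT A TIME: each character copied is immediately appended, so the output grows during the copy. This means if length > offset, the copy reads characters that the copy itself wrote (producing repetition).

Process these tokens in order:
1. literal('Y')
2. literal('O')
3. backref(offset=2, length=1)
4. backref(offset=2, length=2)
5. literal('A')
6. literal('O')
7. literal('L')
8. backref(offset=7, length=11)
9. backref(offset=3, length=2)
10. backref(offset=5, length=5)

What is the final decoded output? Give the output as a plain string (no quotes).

Answer: YOYOYAOLOYOYAOLOYOYYOYOYYO

Derivation:
Token 1: literal('Y'). Output: "Y"
Token 2: literal('O'). Output: "YO"
Token 3: backref(off=2, len=1). Copied 'Y' from pos 0. Output: "YOY"
Token 4: backref(off=2, len=2). Copied 'OY' from pos 1. Output: "YOYOY"
Token 5: literal('A'). Output: "YOYOYA"
Token 6: literal('O'). Output: "YOYOYAO"
Token 7: literal('L'). Output: "YOYOYAOL"
Token 8: backref(off=7, len=11) (overlapping!). Copied 'OYOYAOLOYOY' from pos 1. Output: "YOYOYAOLOYOYAOLOYOY"
Token 9: backref(off=3, len=2). Copied 'YO' from pos 16. Output: "YOYOYAOLOYOYAOLOYOYYO"
Token 10: backref(off=5, len=5). Copied 'YOYYO' from pos 16. Output: "YOYOYAOLOYOYAOLOYOYYOYOYYO"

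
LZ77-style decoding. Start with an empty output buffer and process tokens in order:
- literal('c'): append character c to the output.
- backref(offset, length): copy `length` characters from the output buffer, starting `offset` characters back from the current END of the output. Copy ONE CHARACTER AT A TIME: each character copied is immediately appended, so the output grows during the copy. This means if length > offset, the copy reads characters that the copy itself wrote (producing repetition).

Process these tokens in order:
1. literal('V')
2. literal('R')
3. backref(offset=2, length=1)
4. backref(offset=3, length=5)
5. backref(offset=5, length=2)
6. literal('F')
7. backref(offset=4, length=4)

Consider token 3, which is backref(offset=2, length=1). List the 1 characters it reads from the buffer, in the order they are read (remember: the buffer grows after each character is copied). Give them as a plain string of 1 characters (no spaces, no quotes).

Answer: V

Derivation:
Token 1: literal('V'). Output: "V"
Token 2: literal('R'). Output: "VR"
Token 3: backref(off=2, len=1). Buffer before: "VR" (len 2)
  byte 1: read out[0]='V', append. Buffer now: "VRV"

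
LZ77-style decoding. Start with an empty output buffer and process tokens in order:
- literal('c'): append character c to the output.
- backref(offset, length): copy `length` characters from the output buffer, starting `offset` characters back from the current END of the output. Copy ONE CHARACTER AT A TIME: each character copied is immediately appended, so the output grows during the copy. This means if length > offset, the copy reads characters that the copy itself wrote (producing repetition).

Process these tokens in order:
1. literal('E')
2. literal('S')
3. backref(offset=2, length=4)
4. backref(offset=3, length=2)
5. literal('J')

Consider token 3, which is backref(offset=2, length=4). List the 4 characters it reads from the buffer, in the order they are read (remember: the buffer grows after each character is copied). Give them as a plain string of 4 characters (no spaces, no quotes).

Answer: ESES

Derivation:
Token 1: literal('E'). Output: "E"
Token 2: literal('S'). Output: "ES"
Token 3: backref(off=2, len=4). Buffer before: "ES" (len 2)
  byte 1: read out[0]='E', append. Buffer now: "ESE"
  byte 2: read out[1]='S', append. Buffer now: "ESES"
  byte 3: read out[2]='E', append. Buffer now: "ESESE"
  byte 4: read out[3]='S', append. Buffer now: "ESESES"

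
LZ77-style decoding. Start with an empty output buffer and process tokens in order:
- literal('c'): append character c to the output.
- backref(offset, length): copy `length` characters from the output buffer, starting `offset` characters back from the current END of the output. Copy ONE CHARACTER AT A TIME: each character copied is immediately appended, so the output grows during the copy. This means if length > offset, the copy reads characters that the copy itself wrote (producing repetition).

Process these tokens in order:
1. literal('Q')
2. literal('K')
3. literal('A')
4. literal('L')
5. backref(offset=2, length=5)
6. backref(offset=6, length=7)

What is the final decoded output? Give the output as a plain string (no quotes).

Token 1: literal('Q'). Output: "Q"
Token 2: literal('K'). Output: "QK"
Token 3: literal('A'). Output: "QKA"
Token 4: literal('L'). Output: "QKAL"
Token 5: backref(off=2, len=5) (overlapping!). Copied 'ALALA' from pos 2. Output: "QKALALALA"
Token 6: backref(off=6, len=7) (overlapping!). Copied 'LALALAL' from pos 3. Output: "QKALALALALALALAL"

Answer: QKALALALALALALAL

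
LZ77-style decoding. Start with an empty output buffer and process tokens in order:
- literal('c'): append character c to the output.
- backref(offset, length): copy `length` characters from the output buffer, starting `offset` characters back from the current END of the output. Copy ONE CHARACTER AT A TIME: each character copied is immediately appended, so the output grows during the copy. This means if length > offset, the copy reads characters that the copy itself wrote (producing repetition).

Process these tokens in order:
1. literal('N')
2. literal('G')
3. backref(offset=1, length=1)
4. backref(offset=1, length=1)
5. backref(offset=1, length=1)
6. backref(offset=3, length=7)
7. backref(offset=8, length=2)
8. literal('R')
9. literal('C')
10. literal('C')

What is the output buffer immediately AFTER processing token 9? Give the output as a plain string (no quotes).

Token 1: literal('N'). Output: "N"
Token 2: literal('G'). Output: "NG"
Token 3: backref(off=1, len=1). Copied 'G' from pos 1. Output: "NGG"
Token 4: backref(off=1, len=1). Copied 'G' from pos 2. Output: "NGGG"
Token 5: backref(off=1, len=1). Copied 'G' from pos 3. Output: "NGGGG"
Token 6: backref(off=3, len=7) (overlapping!). Copied 'GGGGGGG' from pos 2. Output: "NGGGGGGGGGGG"
Token 7: backref(off=8, len=2). Copied 'GG' from pos 4. Output: "NGGGGGGGGGGGGG"
Token 8: literal('R'). Output: "NGGGGGGGGGGGGGR"
Token 9: literal('C'). Output: "NGGGGGGGGGGGGGRC"

Answer: NGGGGGGGGGGGGGRC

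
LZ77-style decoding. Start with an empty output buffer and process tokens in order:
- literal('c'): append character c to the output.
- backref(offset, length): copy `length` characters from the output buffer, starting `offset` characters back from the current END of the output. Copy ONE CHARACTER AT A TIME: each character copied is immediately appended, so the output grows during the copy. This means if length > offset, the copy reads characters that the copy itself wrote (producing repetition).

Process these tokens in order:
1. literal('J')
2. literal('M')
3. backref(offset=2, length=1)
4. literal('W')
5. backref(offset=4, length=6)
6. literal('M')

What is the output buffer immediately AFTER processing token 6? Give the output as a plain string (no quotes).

Answer: JMJWJMJWJMM

Derivation:
Token 1: literal('J'). Output: "J"
Token 2: literal('M'). Output: "JM"
Token 3: backref(off=2, len=1). Copied 'J' from pos 0. Output: "JMJ"
Token 4: literal('W'). Output: "JMJW"
Token 5: backref(off=4, len=6) (overlapping!). Copied 'JMJWJM' from pos 0. Output: "JMJWJMJWJM"
Token 6: literal('M'). Output: "JMJWJMJWJMM"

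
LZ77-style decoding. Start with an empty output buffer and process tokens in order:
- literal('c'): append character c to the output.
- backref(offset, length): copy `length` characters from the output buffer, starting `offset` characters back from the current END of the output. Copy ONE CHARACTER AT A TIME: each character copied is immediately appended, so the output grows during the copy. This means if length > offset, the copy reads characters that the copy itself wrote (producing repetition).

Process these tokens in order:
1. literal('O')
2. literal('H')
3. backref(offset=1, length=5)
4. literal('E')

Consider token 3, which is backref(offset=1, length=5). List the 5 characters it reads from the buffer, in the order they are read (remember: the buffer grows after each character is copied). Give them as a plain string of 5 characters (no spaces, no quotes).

Answer: HHHHH

Derivation:
Token 1: literal('O'). Output: "O"
Token 2: literal('H'). Output: "OH"
Token 3: backref(off=1, len=5). Buffer before: "OH" (len 2)
  byte 1: read out[1]='H', append. Buffer now: "OHH"
  byte 2: read out[2]='H', append. Buffer now: "OHHH"
  byte 3: read out[3]='H', append. Buffer now: "OHHHH"
  byte 4: read out[4]='H', append. Buffer now: "OHHHHH"
  byte 5: read out[5]='H', append. Buffer now: "OHHHHHH"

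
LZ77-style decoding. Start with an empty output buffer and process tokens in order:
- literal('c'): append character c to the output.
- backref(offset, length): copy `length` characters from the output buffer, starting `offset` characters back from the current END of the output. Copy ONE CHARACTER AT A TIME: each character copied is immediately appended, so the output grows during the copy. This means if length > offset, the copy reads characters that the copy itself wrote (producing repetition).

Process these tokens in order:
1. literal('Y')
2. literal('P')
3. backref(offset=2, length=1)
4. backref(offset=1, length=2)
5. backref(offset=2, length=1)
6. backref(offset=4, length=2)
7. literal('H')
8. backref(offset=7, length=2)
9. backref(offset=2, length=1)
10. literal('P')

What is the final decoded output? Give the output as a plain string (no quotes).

Answer: YPYYYYYYHYYYP

Derivation:
Token 1: literal('Y'). Output: "Y"
Token 2: literal('P'). Output: "YP"
Token 3: backref(off=2, len=1). Copied 'Y' from pos 0. Output: "YPY"
Token 4: backref(off=1, len=2) (overlapping!). Copied 'YY' from pos 2. Output: "YPYYY"
Token 5: backref(off=2, len=1). Copied 'Y' from pos 3. Output: "YPYYYY"
Token 6: backref(off=4, len=2). Copied 'YY' from pos 2. Output: "YPYYYYYY"
Token 7: literal('H'). Output: "YPYYYYYYH"
Token 8: backref(off=7, len=2). Copied 'YY' from pos 2. Output: "YPYYYYYYHYY"
Token 9: backref(off=2, len=1). Copied 'Y' from pos 9. Output: "YPYYYYYYHYYY"
Token 10: literal('P'). Output: "YPYYYYYYHYYYP"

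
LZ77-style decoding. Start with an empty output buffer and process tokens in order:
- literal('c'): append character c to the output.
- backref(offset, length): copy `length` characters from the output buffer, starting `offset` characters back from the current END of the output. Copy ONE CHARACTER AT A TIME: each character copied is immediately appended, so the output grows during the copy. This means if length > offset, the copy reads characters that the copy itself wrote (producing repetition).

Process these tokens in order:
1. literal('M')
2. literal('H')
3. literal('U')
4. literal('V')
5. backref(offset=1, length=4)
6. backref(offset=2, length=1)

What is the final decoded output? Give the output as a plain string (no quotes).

Answer: MHUVVVVVV

Derivation:
Token 1: literal('M'). Output: "M"
Token 2: literal('H'). Output: "MH"
Token 3: literal('U'). Output: "MHU"
Token 4: literal('V'). Output: "MHUV"
Token 5: backref(off=1, len=4) (overlapping!). Copied 'VVVV' from pos 3. Output: "MHUVVVVV"
Token 6: backref(off=2, len=1). Copied 'V' from pos 6. Output: "MHUVVVVVV"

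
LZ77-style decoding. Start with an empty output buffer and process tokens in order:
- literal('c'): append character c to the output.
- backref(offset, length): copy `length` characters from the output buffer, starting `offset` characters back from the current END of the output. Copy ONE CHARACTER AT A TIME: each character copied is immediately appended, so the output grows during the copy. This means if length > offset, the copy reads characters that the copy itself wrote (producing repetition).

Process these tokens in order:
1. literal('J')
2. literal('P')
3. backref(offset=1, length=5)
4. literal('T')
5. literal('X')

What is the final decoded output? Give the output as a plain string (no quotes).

Token 1: literal('J'). Output: "J"
Token 2: literal('P'). Output: "JP"
Token 3: backref(off=1, len=5) (overlapping!). Copied 'PPPPP' from pos 1. Output: "JPPPPPP"
Token 4: literal('T'). Output: "JPPPPPPT"
Token 5: literal('X'). Output: "JPPPPPPTX"

Answer: JPPPPPPTX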